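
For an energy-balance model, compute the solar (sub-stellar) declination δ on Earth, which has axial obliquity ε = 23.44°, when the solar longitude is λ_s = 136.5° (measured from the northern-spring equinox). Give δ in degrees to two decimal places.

δ = +15.89°

sin δ = sin ε · sin λ_s = sin 23.44° × sin 136.5° = 0.273820.
δ = arcsin(0.273820) = +15.89°.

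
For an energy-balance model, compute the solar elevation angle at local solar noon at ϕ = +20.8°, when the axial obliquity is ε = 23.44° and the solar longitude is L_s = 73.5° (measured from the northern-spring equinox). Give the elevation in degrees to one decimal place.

88.4°

Solar declination: sin δ = sin ε · sin L_s = sin 23.44° × sin 73.5° = 0.38141, so δ = +22.421°.
At local noon the hour angle is zero, so the zenith angle equals |ϕ − δ| = |+20.8° − (+22.421°)| = 1.621°.
Elevation = 90° − 1.621° = 88.4°.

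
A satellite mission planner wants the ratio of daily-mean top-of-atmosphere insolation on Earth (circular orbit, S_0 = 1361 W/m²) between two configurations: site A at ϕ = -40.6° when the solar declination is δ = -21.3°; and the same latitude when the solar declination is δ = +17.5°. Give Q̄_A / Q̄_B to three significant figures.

— Configuration A (ϕ=-40.6°):
cos h₀ = −tan(-40.6°) tan(-21.300°) = -0.3342, h₀ = 1.9115 rad.
Bracket: h₀ sin ϕ sin δ + cos ϕ cos δ sin h₀ = 1.9115×-0.65077×-0.36325 + 0.75927×0.93169×0.94251 = 0.451864 + 0.666736 = 1.118600.
Q̄ = (S_0/π) × [bracket] = (1361/π) × 1.118600 = 484.60 W/m².
— Configuration B (ϕ=-40.6°):
cos h₀ = −tan(-40.6°) tan(+17.500°) = 0.2702, h₀ = 1.2972 rad.
Bracket: h₀ sin ϕ sin δ + cos ϕ cos δ sin h₀ = 1.2972×-0.65077×0.30071 + 0.75927×0.95372×0.96279 = -0.253853 + 0.697186 = 0.443333.
Q̄ = (S_0/π) × [bracket] = (1361/π) × 0.443333 = 192.06 W/m².
Ratio Q̄_A / Q̄_B = 484.60 / 192.06 = 2.523.

Q̄_A / Q̄_B ≈ 2.52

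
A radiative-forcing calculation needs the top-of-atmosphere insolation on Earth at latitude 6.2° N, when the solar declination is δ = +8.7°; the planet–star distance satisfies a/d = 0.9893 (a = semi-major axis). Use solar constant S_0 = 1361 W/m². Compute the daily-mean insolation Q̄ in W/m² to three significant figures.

Q̄ ≈ 428 W/m²

cos h₀ = −tan(+6.2°) tan(+8.700°) = -0.0166, h₀ = 1.5874 rad.
Bracket: h₀ sin ϕ sin δ + cos ϕ cos δ sin h₀ = 1.5874×0.10800×0.15126 + 0.99415×0.98849×0.99986 = 0.025932 + 0.982570 = 1.008502.
Inverse-square distance factor (a/d)² = 0.9893² = 0.978714.
Q̄ = (S_0/π) × 0.978714 × [bracket] = (1361/π) × 0.978714 × 1.008502 = 427.6 W/m².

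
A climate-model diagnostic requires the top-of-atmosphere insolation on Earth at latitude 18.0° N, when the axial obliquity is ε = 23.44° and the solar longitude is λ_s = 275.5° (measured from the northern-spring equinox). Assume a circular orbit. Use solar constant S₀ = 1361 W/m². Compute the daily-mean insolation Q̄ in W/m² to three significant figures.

Solar declination: sin δ = sin ε · sin λ_s = sin 23.44° × sin 275.5° = -0.39596, so δ = -23.326°.
cos H₀ = −tan(+18.0°) tan(-23.326°) = 0.1401, H₀ = 1.4302 rad.
Bracket: H₀ sin φ sin δ + cos φ cos δ sin H₀ = 1.4302×0.30902×-0.39596 + 0.95106×0.91827×0.99014 = -0.174999 + 0.864719 = 0.689720.
Q̄ = (S₀/π) × [bracket] = (1361/π) × 0.689720 = 298.8 W/m².

Q̄ ≈ 299 W/m²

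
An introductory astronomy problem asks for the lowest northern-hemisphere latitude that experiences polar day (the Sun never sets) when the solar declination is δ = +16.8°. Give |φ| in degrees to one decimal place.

Polar day requires cos H₀ = −tan φ tan δ ≤ −1, i.e. tan φ tan δ ≥ 1.
The boundary is |tan φ| · |tan δ| = 1, so |φ| = 90° − |δ| = 90° − 16.8° = 73.2° in the northern hemisphere.

|φ| = 73.2°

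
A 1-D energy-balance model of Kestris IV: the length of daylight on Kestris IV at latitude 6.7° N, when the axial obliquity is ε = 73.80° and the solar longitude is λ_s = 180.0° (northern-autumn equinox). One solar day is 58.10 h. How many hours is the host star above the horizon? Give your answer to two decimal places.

29.05 h

Solar declination: sin δ = sin ε · sin λ_s = sin 73.80° × sin 180.0° = 0.00000, so δ = +0.000°.
cos H₀ = −tan φ · tan δ = −tan(+6.7°) × tan(+0.000°) = -0.0000, so H₀ = 1.5708 rad = 90.00°.
Daylight = 2H₀/(2π) × 58.10 h = (1.5708/π) × 58.10 = 29.05 h.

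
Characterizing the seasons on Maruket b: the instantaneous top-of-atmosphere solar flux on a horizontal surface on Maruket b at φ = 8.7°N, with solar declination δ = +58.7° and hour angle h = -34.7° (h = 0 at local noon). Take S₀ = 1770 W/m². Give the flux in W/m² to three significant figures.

cos θ_z = sin φ sin δ + cos φ cos δ cos h = 0.129246 + 0.422205 = 0.551451.
Flux = S₀ · cos θ_z = 1770 × 0.551451 = 976.1 W/m².

976 W/m²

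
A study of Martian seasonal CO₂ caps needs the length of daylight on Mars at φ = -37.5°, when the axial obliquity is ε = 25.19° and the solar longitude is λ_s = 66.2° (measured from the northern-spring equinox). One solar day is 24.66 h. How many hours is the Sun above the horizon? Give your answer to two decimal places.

9.74 h

Solar declination: sin δ = sin ε · sin λ_s = sin 25.19° × sin 66.2° = 0.38943, so δ = +22.919°.
cos H₀ = −tan φ · tan δ = −tan(-37.5°) × tan(+22.919°) = 0.3244, so H₀ = 1.2404 rad = 71.07°.
Daylight = 2H₀/(2π) × 24.66 h = (1.2404/π) × 24.66 = 9.74 h.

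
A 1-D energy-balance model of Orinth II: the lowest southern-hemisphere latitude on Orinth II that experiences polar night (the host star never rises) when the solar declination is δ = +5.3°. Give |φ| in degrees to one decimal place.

Polar night requires cos H₀ = −tan φ tan δ ≥ 1, i.e. tan φ tan δ ≤ −1.
The boundary is |tan φ| · |tan δ| = 1, so |φ| = 90° − |δ| = 90° − 5.3° = 84.7° in the southern hemisphere.

|φ| = 84.7°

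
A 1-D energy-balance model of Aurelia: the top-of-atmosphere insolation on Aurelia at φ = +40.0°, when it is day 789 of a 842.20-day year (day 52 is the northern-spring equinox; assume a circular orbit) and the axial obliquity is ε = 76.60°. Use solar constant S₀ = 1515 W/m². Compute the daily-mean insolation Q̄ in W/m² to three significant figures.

Solar longitude: λ_s = 360° × (789 − 52)/842.20 = 315.032°.
sin δ = sin 76.60° × sin 315.032° = -0.68747, so δ = -43.430°.
cos H₀ = −tan(+40.0°) tan(-43.430°) = 0.7943, H₀ = 0.6529 rad.
Bracket: H₀ sin φ sin δ + cos φ cos δ sin H₀ = 0.6529×0.64279×-0.68747 + 0.76604×0.72621×0.60748 = -0.288516 + 0.337945 = 0.049429.
Q̄ = (S₀/π) × [bracket] = (1515/π) × 0.049429 = 23.84 W/m².

Q̄ ≈ 23.8 W/m²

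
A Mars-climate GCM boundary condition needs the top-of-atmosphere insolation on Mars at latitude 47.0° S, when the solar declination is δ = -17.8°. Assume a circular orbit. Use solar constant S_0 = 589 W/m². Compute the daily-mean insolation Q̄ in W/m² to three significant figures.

cos h₀ = −tan(-47.0°) tan(-17.800°) = -0.3443, h₀ = 1.9223 rad.
Bracket: h₀ sin ϕ sin δ + cos ϕ cos δ sin h₀ = 1.9223×-0.73135×-0.30570 + 0.68200×0.95213×0.93886 = 0.429776 + 0.609651 = 1.039427.
Q̄ = (S_0/π) × [bracket] = (589/π) × 1.039427 = 194.9 W/m².

Q̄ ≈ 195 W/m²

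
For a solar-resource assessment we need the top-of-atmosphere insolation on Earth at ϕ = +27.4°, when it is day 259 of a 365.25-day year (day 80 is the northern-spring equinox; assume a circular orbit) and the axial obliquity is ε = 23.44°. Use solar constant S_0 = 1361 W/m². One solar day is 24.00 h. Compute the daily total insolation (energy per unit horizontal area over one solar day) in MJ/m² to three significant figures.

Solar longitude: L_s = 360° × (259 − 80)/365.25 = 176.427°.
sin δ = sin 23.44° × sin 176.427° = 0.02479, so δ = +1.420°.
cos h₀ = −tan(+27.4°) tan(+1.420°) = -0.0129, h₀ = 1.5837 rad.
Bracket: h₀ sin ϕ sin δ + cos ϕ cos δ sin h₀ = 1.5837×0.46020×0.02479 + 0.88782×0.99969×0.99992 = 0.018067 + 0.887474 = 0.905541.
Q̄ = (S_0/π) × [bracket] = (1361/π) × 0.905541 = 392.30 W/m².
Daily total = Q̄ × 24.00 h × 3600 s/h = 392.30 × 24.00 × 3600 / 10⁶ = 33.89 MJ/m².

33.9 MJ/m²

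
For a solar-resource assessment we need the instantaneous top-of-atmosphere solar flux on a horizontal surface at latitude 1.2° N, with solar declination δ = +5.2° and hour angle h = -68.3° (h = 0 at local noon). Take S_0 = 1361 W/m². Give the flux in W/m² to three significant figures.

504 W/m²

cos θ_z = sin ϕ sin δ + cos ϕ cos δ cos h = 0.001898 + 0.368144 = 0.370042.
Flux = S_0 · cos θ_z = 1361 × 0.370042 = 503.6 W/m².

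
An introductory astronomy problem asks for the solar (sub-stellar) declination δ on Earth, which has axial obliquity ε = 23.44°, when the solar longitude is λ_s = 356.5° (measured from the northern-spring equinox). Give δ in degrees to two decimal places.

δ = -1.39°

sin δ = sin ε · sin λ_s = sin 23.44° × sin 356.5° = -0.024284.
δ = arcsin(-0.024284) = -1.39°.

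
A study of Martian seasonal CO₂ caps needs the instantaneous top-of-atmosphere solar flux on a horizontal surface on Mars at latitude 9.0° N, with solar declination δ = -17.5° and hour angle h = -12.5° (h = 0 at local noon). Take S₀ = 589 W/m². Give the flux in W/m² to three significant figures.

cos θ_z = sin φ sin δ + cos φ cos δ cos h = -0.047041 + 0.919647 = 0.872606.
Flux = S₀ · cos θ_z = 589 × 0.872606 = 514.0 W/m².

514 W/m²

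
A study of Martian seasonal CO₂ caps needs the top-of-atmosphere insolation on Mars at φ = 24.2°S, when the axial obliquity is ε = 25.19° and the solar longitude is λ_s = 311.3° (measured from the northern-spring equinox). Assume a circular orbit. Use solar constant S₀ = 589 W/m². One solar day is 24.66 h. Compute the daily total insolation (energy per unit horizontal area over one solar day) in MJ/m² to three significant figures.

18.0 MJ/m²

Solar declination: sin δ = sin ε · sin λ_s = sin 25.19° × sin 311.3° = -0.31975, so δ = -18.648°.
cos H₀ = −tan(-24.2°) tan(-18.648°) = -0.1517, H₀ = 1.7230 rad.
Bracket: H₀ sin φ sin δ + cos φ cos δ sin H₀ = 1.7230×-0.40992×-0.31975 + 0.91212×0.94750×0.98843 = 0.225837 + 0.854235 = 1.080072.
Q̄ = (S₀/π) × [bracket] = (589/π) × 1.080072 = 202.50 W/m².
Daily total = Q̄ × 24.66 h × 3600 s/h = 202.50 × 24.66 × 3600 / 10⁶ = 17.98 MJ/m².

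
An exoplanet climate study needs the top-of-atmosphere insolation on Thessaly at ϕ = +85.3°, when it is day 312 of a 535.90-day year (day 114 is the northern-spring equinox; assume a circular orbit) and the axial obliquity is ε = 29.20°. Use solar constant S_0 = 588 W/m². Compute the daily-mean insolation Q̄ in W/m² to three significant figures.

Q̄ ≈ 209 W/m²

Solar longitude: L_s = 360° × (312 − 114)/535.90 = 133.010°.
sin δ = sin 29.20° × sin 133.010° = 0.35674, so δ = +20.900°.
cos h₀ = −tan(+85.3°) tan(+20.900°) = -4.6447 ≤ −1 ⇒ polar day, h₀ = π.
Bracket: h₀ sin ϕ sin δ + cos ϕ cos δ sin h₀ = 3.1416×0.99664×0.35674 + 0.08194×0.93420×0.00000 = 1.116969 + 0.000000 = 1.116969.
Q̄ = (S_0/π) × [bracket] = (588/π) × 1.116969 = 209.1 W/m².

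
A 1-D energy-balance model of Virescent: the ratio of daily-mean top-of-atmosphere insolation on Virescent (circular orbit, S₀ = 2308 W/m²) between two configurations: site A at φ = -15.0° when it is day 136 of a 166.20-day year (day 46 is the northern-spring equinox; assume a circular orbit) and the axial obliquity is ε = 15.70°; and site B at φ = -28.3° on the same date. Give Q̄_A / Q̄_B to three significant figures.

— Configuration A (φ=-15.0°):
Solar longitude: λ_s = 360° × (136 − 46)/166.20 = 194.946°.
sin δ = sin 15.70° × sin 194.946° = -0.06979, so δ = -4.002°.
cos H₀ = −tan(-15.0°) tan(-4.002°) = -0.0187, H₀ = 1.5895 rad.
Bracket: H₀ sin φ sin δ + cos φ cos δ sin H₀ = 1.5895×-0.25882×-0.06979 + 0.96593×0.99756×0.99982 = 0.028711 + 0.963400 = 0.992111.
Q̄ = (S₀/π) × [bracket] = (2308/π) × 0.992111 = 728.86 W/m².
— Configuration B (φ=-28.3°):
cos H₀ = −tan(-28.3°) tan(-4.002°) = -0.0377, H₀ = 1.6085 rad.
Bracket: H₀ sin φ sin δ + cos φ cos δ sin H₀ = 1.6085×-0.47409×-0.06979 + 0.88048×0.99756×0.99929 = 0.053220 + 0.877708 = 0.930928.
Q̄ = (S₀/π) × [bracket] = (2308/π) × 0.930928 = 683.91 W/m².
Ratio Q̄_A / Q̄_B = 728.86 / 683.91 = 1.066.

Q̄_A / Q̄_B ≈ 1.07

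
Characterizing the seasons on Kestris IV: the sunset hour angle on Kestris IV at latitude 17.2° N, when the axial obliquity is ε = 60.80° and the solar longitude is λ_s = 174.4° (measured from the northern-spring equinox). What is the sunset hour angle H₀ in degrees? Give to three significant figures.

Solar declination: sin δ = sin ε · sin λ_s = sin 60.80° × sin 174.4° = 0.08518, so δ = +4.887°.
cos H₀ = −tan φ · tan δ = −tan(+17.2°) × tan(+4.887°) = -0.0265, so H₀ = 1.5973 rad = 91.52°.

H₀ = 91.5°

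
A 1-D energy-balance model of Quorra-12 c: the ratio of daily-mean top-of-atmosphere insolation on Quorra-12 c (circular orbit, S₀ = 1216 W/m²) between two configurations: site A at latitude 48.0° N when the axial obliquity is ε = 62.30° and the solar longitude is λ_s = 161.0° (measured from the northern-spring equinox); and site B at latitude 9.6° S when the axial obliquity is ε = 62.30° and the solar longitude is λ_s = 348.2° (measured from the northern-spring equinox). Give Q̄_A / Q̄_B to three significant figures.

Q̄_A / Q̄_B ≈ 0.996

— Configuration A (φ=+48.0°):
Solar declination: sin δ = sin ε · sin λ_s = sin 62.30° × sin 161.0° = 0.28826, so δ = +16.754°.
cos H₀ = −tan(+48.0°) tan(+16.754°) = -0.3343, H₀ = 1.9117 rad.
Bracket: H₀ sin φ sin δ + cos φ cos δ sin H₀ = 1.9117×0.74314×0.28826 + 0.66913×0.95755×0.94246 = 0.409520 + 0.603858 = 1.013378.
Q̄ = (S₀/π) × [bracket] = (1216/π) × 1.013378 = 392.24 W/m².
— Configuration B (φ=-9.6°):
Solar declination: sin δ = sin ε · sin λ_s = sin 62.30° × sin 348.2° = -0.18106, so δ = -10.431°.
cos H₀ = −tan(-9.6°) tan(-10.431°) = -0.0311, H₀ = 1.6019 rad.
Bracket: H₀ sin φ sin δ + cos φ cos δ sin H₀ = 1.6019×-0.16677×-0.18106 + 0.98600×0.98347×0.99952 = 0.048370 + 0.969236 = 1.017606.
Q̄ = (S₀/π) × [bracket] = (1216/π) × 1.017606 = 393.88 W/m².
Ratio Q̄_A / Q̄_B = 392.24 / 393.88 = 0.9958.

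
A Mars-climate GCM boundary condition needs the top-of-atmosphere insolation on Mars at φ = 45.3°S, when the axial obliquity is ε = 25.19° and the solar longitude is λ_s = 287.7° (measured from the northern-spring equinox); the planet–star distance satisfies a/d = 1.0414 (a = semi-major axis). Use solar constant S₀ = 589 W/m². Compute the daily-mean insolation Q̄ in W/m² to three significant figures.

Solar declination: sin δ = sin ε · sin λ_s = sin 25.19° × sin 287.7° = -0.40547, so δ = -23.921°.
cos H₀ = −tan(-45.3°) tan(-23.921°) = -0.4482, H₀ = 2.0356 rad.
Bracket: H₀ sin φ sin δ + cos φ cos δ sin H₀ = 2.0356×-0.71080×-0.40547 + 0.70339×0.91411×0.89391 = 0.586676 + 0.574763 = 1.161439.
Inverse-square distance factor (a/d)² = 1.0414² = 1.084514.
Q̄ = (S₀/π) × 1.084514 × [bracket] = (589/π) × 1.084514 × 1.161439 = 236.2 W/m².

Q̄ ≈ 236 W/m²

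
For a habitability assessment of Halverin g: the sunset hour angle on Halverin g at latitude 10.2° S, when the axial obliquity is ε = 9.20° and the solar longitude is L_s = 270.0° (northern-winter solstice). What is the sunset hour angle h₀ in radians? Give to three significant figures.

Solar declination: sin δ = sin ε · sin L_s = sin 9.20° × sin 270.0° = -0.15988, so δ = -9.200°.
cos h₀ = −tan ϕ · tan δ = −tan(-10.2°) × tan(-9.200°) = -0.0291, so h₀ = 1.5999 rad = 91.67°.

h₀ = 1.60 rad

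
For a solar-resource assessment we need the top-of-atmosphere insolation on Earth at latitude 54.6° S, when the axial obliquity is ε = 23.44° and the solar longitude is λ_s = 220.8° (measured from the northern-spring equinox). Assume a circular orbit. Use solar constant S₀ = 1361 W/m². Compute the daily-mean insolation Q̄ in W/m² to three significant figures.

Solar declination: sin δ = sin ε · sin λ_s = sin 23.44° × sin 220.8° = -0.25992, so δ = -15.066°.
cos H₀ = −tan(-54.6°) tan(-15.066°) = -0.3788, H₀ = 1.9593 rad.
Bracket: H₀ sin φ sin δ + cos φ cos δ sin H₀ = 1.9593×-0.81513×-0.25992 + 0.57928×0.96563×0.92549 = 0.415114 + 0.517691 = 0.932805.
Q̄ = (S₀/π) × [bracket] = (1361/π) × 0.932805 = 404.1 W/m².

Q̄ ≈ 404 W/m²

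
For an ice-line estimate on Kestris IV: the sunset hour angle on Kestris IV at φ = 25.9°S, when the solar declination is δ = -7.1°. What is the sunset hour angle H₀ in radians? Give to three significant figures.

H₀ = 1.63 rad

cos H₀ = −tan φ · tan δ = −tan(-25.9°) × tan(-7.100°) = -0.0605, so H₀ = 1.6313 rad = 93.47°.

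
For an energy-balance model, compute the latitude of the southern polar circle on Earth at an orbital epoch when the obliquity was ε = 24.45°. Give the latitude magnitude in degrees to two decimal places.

The polar circle is the lowest latitude that experiences at least one full rotation of continuous darkness at the northern-summer solstice; it lies at |φ| = 90° − ε = 90° − 24.45° = 65.55°.

65.55°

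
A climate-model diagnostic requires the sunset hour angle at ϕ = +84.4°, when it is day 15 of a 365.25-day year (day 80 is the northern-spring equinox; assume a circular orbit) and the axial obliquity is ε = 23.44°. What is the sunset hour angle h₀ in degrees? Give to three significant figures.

h₀ = 0.00°

Solar longitude: L_s = 360° × (15 − 80)/365.25 = -64.066°, i.e. -64.066° + 360° = 295.934°.
sin δ = sin 23.44° × sin 295.934° = -0.35773, so δ = -20.961°.
cos h₀ = −tan ϕ · tan δ = 3.9070 ≥ 1, so the Sun never rises (polar night) and h₀ = 0.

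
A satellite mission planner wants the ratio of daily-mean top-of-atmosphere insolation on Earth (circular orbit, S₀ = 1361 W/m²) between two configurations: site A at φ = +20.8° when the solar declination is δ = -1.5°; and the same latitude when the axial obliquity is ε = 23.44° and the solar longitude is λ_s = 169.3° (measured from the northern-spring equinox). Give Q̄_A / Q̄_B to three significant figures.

Q̄_A / Q̄_B ≈ 0.945

— Configuration A (φ=+20.8°):
cos H₀ = −tan(+20.8°) tan(-1.500°) = 0.0099, H₀ = 1.5608 rad.
Bracket: H₀ sin φ sin δ + cos φ cos δ sin H₀ = 1.5608×0.35511×-0.02618 + 0.93483×0.99966×0.99995 = -0.014510 + 0.934465 = 0.919955.
Q̄ = (S₀/π) × [bracket] = (1361/π) × 0.919955 = 398.54 W/m².
— Configuration B (φ=+20.8°):
Solar declination: sin δ = sin ε · sin λ_s = sin 23.44° × sin 169.3° = 0.07386, so δ = +4.235°.
cos H₀ = −tan(+20.8°) tan(+4.235°) = -0.0281, H₀ = 1.5989 rad.
Bracket: H₀ sin φ sin δ + cos φ cos δ sin H₀ = 1.5989×0.35511×0.07386 + 0.93483×0.99727×0.99960 = 0.041937 + 0.931905 = 0.973842.
Q̄ = (S₀/π) × [bracket] = (1361/π) × 0.973842 = 421.89 W/m².
Ratio Q̄_A / Q̄_B = 398.54 / 421.89 = 0.9447.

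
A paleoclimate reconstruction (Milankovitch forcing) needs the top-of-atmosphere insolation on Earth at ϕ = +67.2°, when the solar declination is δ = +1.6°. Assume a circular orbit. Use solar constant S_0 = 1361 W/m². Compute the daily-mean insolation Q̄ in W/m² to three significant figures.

Q̄ ≈ 186 W/m²

cos h₀ = −tan(+67.2°) tan(+1.600°) = -0.0664, h₀ = 1.6373 rad.
Bracket: h₀ sin ϕ sin δ + cos ϕ cos δ sin h₀ = 1.6373×0.92186×0.02792 + 0.38752×0.99961×0.99779 = 0.042141 + 0.386513 = 0.428654.
Q̄ = (S_0/π) × [bracket] = (1361/π) × 0.428654 = 185.7 W/m².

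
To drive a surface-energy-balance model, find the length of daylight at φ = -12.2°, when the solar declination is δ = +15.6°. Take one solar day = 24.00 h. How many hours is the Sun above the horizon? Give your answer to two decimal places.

cos H₀ = −tan φ · tan δ = −tan(-12.2°) × tan(+15.600°) = 0.0604, so H₀ = 1.5104 rad = 86.54°.
Daylight = 2H₀/(2π) × 24.00 h = (1.5104/π) × 24.00 = 11.54 h.

11.54 h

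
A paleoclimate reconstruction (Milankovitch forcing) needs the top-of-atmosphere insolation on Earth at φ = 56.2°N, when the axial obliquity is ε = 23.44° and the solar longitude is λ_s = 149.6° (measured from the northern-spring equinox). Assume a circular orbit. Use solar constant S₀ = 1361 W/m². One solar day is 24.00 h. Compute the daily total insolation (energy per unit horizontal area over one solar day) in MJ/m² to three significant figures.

31.2 MJ/m²

Solar declination: sin δ = sin ε · sin λ_s = sin 23.44° × sin 149.6° = 0.20129, so δ = +11.613°.
cos H₀ = −tan(+56.2°) tan(+11.613°) = -0.3070, H₀ = 1.8828 rad.
Bracket: H₀ sin φ sin δ + cos φ cos δ sin H₀ = 1.8828×0.83098×0.20129 + 0.55630×0.97953×0.95172 = 0.314932 + 0.518604 = 0.833536.
Q̄ = (S₀/π) × [bracket] = (1361/π) × 0.833536 = 361.10 W/m².
Daily total = Q̄ × 24.00 h × 3600 s/h = 361.10 × 24.00 × 3600 / 10⁶ = 31.20 MJ/m².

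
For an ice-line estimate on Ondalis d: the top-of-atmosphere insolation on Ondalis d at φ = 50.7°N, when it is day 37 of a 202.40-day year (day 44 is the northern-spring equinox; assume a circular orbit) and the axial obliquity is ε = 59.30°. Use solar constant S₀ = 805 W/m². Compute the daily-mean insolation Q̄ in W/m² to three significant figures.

Q̄ ≈ 106 W/m²

Solar longitude: λ_s = 360° × (37 − 44)/202.40 = -12.451°, i.e. -12.451° + 360° = 347.549°.
sin δ = sin 59.30° × sin 347.549° = -0.18538, so δ = -10.683°.
cos H₀ = −tan(+50.7°) tan(-10.683°) = 0.2305, H₀ = 1.3382 rad.
Bracket: H₀ sin φ sin δ + cos φ cos δ sin H₀ = 1.3382×0.77384×-0.18538 + 0.63338×0.98267×0.97308 = -0.191971 + 0.605648 = 0.413677.
Q̄ = (S₀/π) × [bracket] = (805/π) × 0.413677 = 106.0 W/m².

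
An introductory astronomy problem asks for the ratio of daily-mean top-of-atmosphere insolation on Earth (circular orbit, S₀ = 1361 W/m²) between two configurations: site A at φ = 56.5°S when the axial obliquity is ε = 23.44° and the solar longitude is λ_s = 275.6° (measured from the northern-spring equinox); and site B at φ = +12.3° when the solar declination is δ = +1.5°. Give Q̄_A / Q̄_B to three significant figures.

— Configuration A (φ=-56.5°):
Solar declination: sin δ = sin ε · sin λ_s = sin 23.44° × sin 275.6° = -0.39589, so δ = -23.321°.
cos H₀ = −tan(-56.5°) tan(-23.321°) = -0.6513, H₀ = 2.2801 rad.
Bracket: H₀ sin φ sin δ + cos φ cos δ sin H₀ = 2.2801×-0.83389×-0.39589 + 0.55194×0.91830×0.75879 = 0.752726 + 0.384590 = 1.137316.
Q̄ = (S₀/π) × [bracket] = (1361/π) × 1.137316 = 492.71 W/m².
— Configuration B (φ=+12.3°):
cos H₀ = −tan(+12.3°) tan(+1.500°) = -0.0057, H₀ = 1.5765 rad.
Bracket: H₀ sin φ sin δ + cos φ cos δ sin H₀ = 1.5765×0.21303×0.02618 + 0.97705×0.99966×0.99998 = 0.008792 + 0.976698 = 0.985490.
Q̄ = (S₀/π) × [bracket] = (1361/π) × 0.985490 = 426.93 W/m².
Ratio Q̄_A / Q̄_B = 492.71 / 426.93 = 1.154.

Q̄_A / Q̄_B ≈ 1.15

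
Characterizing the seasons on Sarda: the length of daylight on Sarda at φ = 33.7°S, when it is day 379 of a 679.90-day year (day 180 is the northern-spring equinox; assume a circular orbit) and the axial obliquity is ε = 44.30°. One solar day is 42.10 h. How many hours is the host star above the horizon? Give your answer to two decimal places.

12.30 h

Solar longitude: λ_s = 360° × (379 − 180)/679.90 = 105.368°.
sin δ = sin 44.30° × sin 105.368° = 0.67344, so δ = +42.333°.
cos H₀ = −tan φ · tan δ = −tan(-33.7°) × tan(+42.333°) = 0.6076, so H₀ = 0.9178 rad = 52.59°.
Daylight = 2H₀/(2π) × 42.10 h = (0.9178/π) × 42.10 = 12.30 h.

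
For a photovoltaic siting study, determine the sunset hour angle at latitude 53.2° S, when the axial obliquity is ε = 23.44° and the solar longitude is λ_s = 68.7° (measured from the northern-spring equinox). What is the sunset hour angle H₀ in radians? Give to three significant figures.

H₀ = 1.01 rad

Solar declination: sin δ = sin ε · sin λ_s = sin 23.44° × sin 68.7° = 0.37062, so δ = +21.754°.
cos H₀ = −tan φ · tan δ = −tan(-53.2°) × tan(+21.754°) = 0.5334, so H₀ = 1.0082 rad = 57.76°.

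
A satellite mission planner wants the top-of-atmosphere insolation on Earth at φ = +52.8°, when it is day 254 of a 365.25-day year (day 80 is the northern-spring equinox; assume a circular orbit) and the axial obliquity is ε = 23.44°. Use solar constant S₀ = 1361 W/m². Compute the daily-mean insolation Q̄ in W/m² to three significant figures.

Solar longitude: λ_s = 360° × (254 − 80)/365.25 = 171.499°.
sin δ = sin 23.44° × sin 171.499° = 0.05880, so δ = +3.371°.
cos H₀ = −tan(+52.8°) tan(+3.371°) = -0.0776, H₀ = 1.6485 rad.
Bracket: H₀ sin φ sin δ + cos φ cos δ sin H₀ = 1.6485×0.79653×0.05880 + 0.60460×0.99827×0.99698 = 0.077209 + 0.601731 = 0.678940.
Q̄ = (S₀/π) × [bracket] = (1361/π) × 0.678940 = 294.1 W/m².

Q̄ ≈ 294 W/m²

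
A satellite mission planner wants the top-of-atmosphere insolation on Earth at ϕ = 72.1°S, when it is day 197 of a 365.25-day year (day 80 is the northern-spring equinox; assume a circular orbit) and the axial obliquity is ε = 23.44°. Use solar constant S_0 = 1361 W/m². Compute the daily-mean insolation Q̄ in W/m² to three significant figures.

Solar longitude: L_s = 360° × (197 − 80)/365.25 = 115.318°.
sin δ = sin 23.44° × sin 115.318° = 0.35958, so δ = +21.074°.
cos h₀ = −tan(-72.1°) tan(+21.074°) = 1.1931 ≥ 1 ⇒ polar night, h₀ = 0 and Q̄ = 0.

Q̄ ≈ 0.00 W/m²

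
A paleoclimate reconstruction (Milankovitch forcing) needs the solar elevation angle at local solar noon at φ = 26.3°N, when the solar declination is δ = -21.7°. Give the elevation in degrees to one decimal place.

42.0°

At local noon the hour angle is zero, so the zenith angle equals |φ − δ| = |+26.3° − (-21.700°)| = 48.000°.
Elevation = 90° − 48.000° = 42.0°.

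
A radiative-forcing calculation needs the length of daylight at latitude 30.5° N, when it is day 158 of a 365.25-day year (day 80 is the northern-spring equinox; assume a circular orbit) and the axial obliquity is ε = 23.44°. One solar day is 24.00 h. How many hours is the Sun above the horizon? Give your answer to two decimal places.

13.91 h

Solar longitude: λ_s = 360° × (158 − 80)/365.25 = 76.879°.
sin δ = sin 23.44° × sin 76.879° = 0.38740, so δ = +22.793°.
cos H₀ = −tan φ · tan δ = −tan(+30.5°) × tan(+22.793°) = -0.2475, so H₀ = 1.8209 rad = 104.33°.
Daylight = 2H₀/(2π) × 24.00 h = (1.8209/π) × 24.00 = 13.91 h.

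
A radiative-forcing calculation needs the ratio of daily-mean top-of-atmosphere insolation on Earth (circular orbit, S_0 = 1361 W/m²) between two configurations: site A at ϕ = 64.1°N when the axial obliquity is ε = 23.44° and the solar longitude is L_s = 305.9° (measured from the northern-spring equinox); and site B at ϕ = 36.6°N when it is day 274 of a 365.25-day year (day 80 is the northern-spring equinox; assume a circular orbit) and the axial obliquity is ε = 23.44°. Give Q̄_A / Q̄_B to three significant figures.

— Configuration A (ϕ=+64.1°):
Solar declination: sin δ = sin ε · sin L_s = sin 23.44° × sin 305.9° = -0.32223, so δ = -18.798°.
cos h₀ = −tan(+64.1°) tan(-18.798°) = 0.7010, h₀ = 0.7940 rad.
Bracket: h₀ sin ϕ sin δ + cos ϕ cos δ sin h₀ = 0.7940×0.89956×-0.32223 + 0.43680×0.94666×0.71318 = -0.230153 + 0.294901 = 0.064748.
Q̄ = (S_0/π) × [bracket] = (1361/π) × 0.064748 = 28.050 W/m².
— Configuration B (ϕ=+36.6°):
Solar longitude: L_s = 360° × (274 − 80)/365.25 = 191.211°.
sin δ = sin 23.44° × sin 191.211° = -0.07734, so δ = -4.436°.
cos h₀ = −tan(+36.6°) tan(-4.436°) = 0.0576, h₀ = 1.5132 rad.
Bracket: h₀ sin ϕ sin δ + cos ϕ cos δ sin h₀ = 1.5132×0.59622×-0.07734 + 0.80282×0.99700×0.99834 = -0.069776 + 0.799083 = 0.729307.
Q̄ = (S_0/π) × [bracket] = (1361/π) × 0.729307 = 315.95 W/m².
Ratio Q̄_A / Q̄_B = 28.050 / 315.95 = 0.08878.

Q̄_A / Q̄_B ≈ 0.0888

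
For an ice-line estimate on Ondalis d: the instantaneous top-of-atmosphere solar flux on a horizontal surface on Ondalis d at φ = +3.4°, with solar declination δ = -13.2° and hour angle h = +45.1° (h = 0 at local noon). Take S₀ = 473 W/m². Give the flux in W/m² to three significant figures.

cos θ_z = sin φ sin δ + cos φ cos δ cos h = -0.013543 + 0.686012 = 0.672469.
Flux = S₀ · cos θ_z = 473 × 0.672469 = 318.1 W/m².

318 W/m²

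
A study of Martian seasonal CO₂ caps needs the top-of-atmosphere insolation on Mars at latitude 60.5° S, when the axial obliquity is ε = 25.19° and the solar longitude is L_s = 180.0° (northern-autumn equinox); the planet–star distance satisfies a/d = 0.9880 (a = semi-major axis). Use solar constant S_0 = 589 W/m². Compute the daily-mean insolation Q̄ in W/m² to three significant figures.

Solar declination: sin δ = sin ε · sin L_s = sin 25.19° × sin 180.0° = 0.00000, so δ = +0.000°.
cos h₀ = −tan(-60.5°) tan(+0.000°) = 0.0000, h₀ = 1.5708 rad.
Bracket: h₀ sin ϕ sin δ + cos ϕ cos δ sin h₀ = 1.5708×-0.87036×0.00000 + 0.49242×1.00000×1.00000 = -0.000000 + 0.492420 = 0.492420.
Inverse-square distance factor (a/d)² = 0.9880² = 0.976144.
Q̄ = (S_0/π) × 0.976144 × [bracket] = (589/π) × 0.976144 × 0.492420 = 90.12 W/m².

Q̄ ≈ 90.1 W/m²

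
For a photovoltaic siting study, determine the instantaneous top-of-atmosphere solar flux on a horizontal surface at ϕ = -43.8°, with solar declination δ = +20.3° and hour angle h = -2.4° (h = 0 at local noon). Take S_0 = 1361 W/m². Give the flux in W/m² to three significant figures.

cos θ_z = sin ϕ sin δ + cos ϕ cos δ cos h = -0.240129 + 0.676337 = 0.436208.
Flux = S_0 · cos θ_z = 1361 × 0.436208 = 593.7 W/m².

594 W/m²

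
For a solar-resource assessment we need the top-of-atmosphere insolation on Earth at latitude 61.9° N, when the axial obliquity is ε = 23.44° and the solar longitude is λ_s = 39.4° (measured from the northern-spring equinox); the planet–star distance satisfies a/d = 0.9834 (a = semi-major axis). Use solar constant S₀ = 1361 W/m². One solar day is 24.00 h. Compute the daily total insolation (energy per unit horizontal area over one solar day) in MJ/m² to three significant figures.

31.2 MJ/m²

Solar declination: sin δ = sin ε · sin λ_s = sin 23.44° × sin 39.4° = 0.25249, so δ = +14.625°.
cos H₀ = −tan(+61.9°) tan(+14.625°) = -0.4887, H₀ = 2.0814 rad.
Bracket: H₀ sin φ sin δ + cos φ cos δ sin H₀ = 2.0814×0.88213×0.25249 + 0.47101×0.96760×0.87245 = 0.463588 + 0.397618 = 0.861206.
Inverse-square distance factor (a/d)² = 0.9834² = 0.967076.
Q̄ = (S₀/π) × 0.967076 × [bracket] = (1361/π) × 0.967076 × 0.861206 = 360.81 W/m².
Daily total = Q̄ × 24.00 h × 3600 s/h = 360.81 × 24.00 × 3600 / 10⁶ = 31.17 MJ/m².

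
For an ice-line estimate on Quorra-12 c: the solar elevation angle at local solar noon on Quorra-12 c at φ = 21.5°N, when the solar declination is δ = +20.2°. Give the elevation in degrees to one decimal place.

At local noon the hour angle is zero, so the zenith angle equals |φ − δ| = |+21.5° − (+20.200°)| = 1.300°.
Elevation = 90° − 1.300° = 88.7°.

88.7°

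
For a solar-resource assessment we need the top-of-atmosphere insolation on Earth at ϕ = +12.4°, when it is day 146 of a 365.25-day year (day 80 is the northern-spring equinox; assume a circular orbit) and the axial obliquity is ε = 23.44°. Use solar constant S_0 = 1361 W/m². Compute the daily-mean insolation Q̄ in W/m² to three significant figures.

Solar longitude: L_s = 360° × (146 − 80)/365.25 = 65.051°.
sin δ = sin 23.44° × sin 65.051° = 0.36067, so δ = +21.141°.
cos h₀ = −tan(+12.4°) tan(+21.141°) = -0.0850, h₀ = 1.6559 rad.
Bracket: h₀ sin ϕ sin δ + cos ϕ cos δ sin h₀ = 1.6559×0.21474×0.36067 + 0.97667×0.93269×0.99638 = 0.128250 + 0.907633 = 1.035883.
Q̄ = (S_0/π) × [bracket] = (1361/π) × 1.035883 = 448.8 W/m².

Q̄ ≈ 449 W/m²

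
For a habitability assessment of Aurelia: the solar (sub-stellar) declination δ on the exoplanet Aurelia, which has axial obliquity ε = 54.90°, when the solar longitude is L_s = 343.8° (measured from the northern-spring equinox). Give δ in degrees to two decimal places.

sin δ = sin ε · sin L_s = sin 54.90° × sin 343.8° = -0.228256.
δ = arcsin(-0.228256) = -13.19°.

δ = -13.19°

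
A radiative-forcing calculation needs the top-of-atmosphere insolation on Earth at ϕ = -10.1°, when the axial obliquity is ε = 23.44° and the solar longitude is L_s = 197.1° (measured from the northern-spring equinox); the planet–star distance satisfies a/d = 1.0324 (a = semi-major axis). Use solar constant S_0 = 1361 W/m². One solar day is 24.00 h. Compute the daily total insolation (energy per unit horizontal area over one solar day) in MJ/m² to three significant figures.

Solar declination: sin δ = sin ε · sin L_s = sin 23.44° × sin 197.1° = -0.11697, so δ = -6.717°.
cos h₀ = −tan(-10.1°) tan(-6.717°) = -0.0210, h₀ = 1.5918 rad.
Bracket: h₀ sin ϕ sin δ + cos ϕ cos δ sin h₀ = 1.5918×-0.17537×-0.11697 + 0.98450×0.99314×0.99978 = 0.032653 + 0.977531 = 1.010184.
Inverse-square distance factor (a/d)² = 1.0324² = 1.065850.
Q̄ = (S_0/π) × 1.065850 × [bracket] = (1361/π) × 1.065850 × 1.010184 = 466.45 W/m².
Daily total = Q̄ × 24.00 h × 3600 s/h = 466.45 × 24.00 × 3600 / 10⁶ = 40.30 MJ/m².

40.3 MJ/m²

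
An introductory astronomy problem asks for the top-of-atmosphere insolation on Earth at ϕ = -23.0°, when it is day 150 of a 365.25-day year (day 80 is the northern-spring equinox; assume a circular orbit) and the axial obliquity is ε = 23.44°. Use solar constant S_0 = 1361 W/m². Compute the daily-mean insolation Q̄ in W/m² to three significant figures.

Solar longitude: L_s = 360° × (150 − 80)/365.25 = 68.994°.
sin δ = sin 23.44° × sin 68.994° = 0.37135, so δ = +21.799°.
cos h₀ = −tan(-23.0°) tan(+21.799°) = 0.1698, h₀ = 1.4002 rad.
Bracket: h₀ sin ϕ sin δ + cos ϕ cos δ sin h₀ = 1.4002×-0.39073×0.37135 + 0.92050×0.92849×0.98548 = -0.203166 + 0.842265 = 0.639099.
Q̄ = (S_0/π) × [bracket] = (1361/π) × 0.639099 = 276.9 W/m².

Q̄ ≈ 277 W/m²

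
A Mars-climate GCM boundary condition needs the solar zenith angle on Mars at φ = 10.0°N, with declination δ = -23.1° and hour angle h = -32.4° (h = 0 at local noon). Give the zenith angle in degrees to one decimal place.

cos θ_z = sin φ sin δ + cos φ cos δ cos h = -0.068129 + 0.764832 = 0.696703.
θ_z = arccos(0.696703) = 45.8°.

θ_z = 45.8°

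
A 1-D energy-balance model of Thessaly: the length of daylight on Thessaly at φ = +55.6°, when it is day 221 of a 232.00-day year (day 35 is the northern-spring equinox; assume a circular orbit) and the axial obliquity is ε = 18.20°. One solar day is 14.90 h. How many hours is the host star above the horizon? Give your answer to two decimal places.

5.22 h

Solar longitude: λ_s = 360° × (221 − 35)/232.00 = 288.621°.
sin δ = sin 18.20° × sin 288.621° = -0.29599, so δ = -17.217°.
cos H₀ = −tan φ · tan δ = −tan(+55.6°) × tan(-17.217°) = 0.4526, so H₀ = 1.1012 rad = 63.09°.
Daylight = 2H₀/(2π) × 14.90 h = (1.1012/π) × 14.90 = 5.22 h.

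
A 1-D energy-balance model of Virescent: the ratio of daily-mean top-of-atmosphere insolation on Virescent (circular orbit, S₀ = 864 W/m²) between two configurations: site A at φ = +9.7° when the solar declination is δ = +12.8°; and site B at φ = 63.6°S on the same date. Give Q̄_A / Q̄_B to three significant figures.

— Configuration A (φ=+9.7°):
cos H₀ = −tan(+9.7°) tan(+12.800°) = -0.0388, H₀ = 1.6096 rad.
Bracket: H₀ sin φ sin δ + cos φ cos δ sin H₀ = 1.6096×0.16849×0.22155 + 0.98570×0.97515×0.99925 = 0.060085 + 0.960484 = 1.020569.
Q̄ = (S₀/π) × [bracket] = (864/π) × 1.020569 = 280.68 W/m².
— Configuration B (φ=-63.6°):
cos H₀ = −tan(-63.6°) tan(+12.800°) = 0.4577, H₀ = 1.0954 rad.
Bracket: H₀ sin φ sin δ + cos φ cos δ sin H₀ = 1.0954×-0.89571×0.22155 + 0.44464×0.97515×0.88912 = -0.217376 + 0.385514 = 0.168138.
Q̄ = (S₀/π) × [bracket] = (864/π) × 0.168138 = 46.241 W/m².
Ratio Q̄_A / Q̄_B = 280.68 / 46.241 = 6.070.

Q̄_A / Q̄_B ≈ 6.07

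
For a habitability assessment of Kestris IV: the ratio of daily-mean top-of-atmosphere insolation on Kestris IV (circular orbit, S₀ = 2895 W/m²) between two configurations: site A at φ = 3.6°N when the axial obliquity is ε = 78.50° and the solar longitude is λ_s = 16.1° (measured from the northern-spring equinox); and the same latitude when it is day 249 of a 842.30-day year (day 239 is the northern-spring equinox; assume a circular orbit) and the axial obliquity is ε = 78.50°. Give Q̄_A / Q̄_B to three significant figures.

— Configuration A (φ=+3.6°):
Solar declination: sin δ = sin ε · sin λ_s = sin 78.50° × sin 16.1° = 0.27175, so δ = +15.768°.
cos H₀ = −tan(+3.6°) tan(+15.768°) = -0.0178, H₀ = 1.5886 rad.
Bracket: H₀ sin φ sin δ + cos φ cos δ sin H₀ = 1.5886×0.06279×0.27175 + 0.99803×0.96237×0.99984 = 0.027107 + 0.960320 = 0.987427.
Q̄ = (S₀/π) × [bracket] = (2895/π) × 0.987427 = 909.92 W/m².
— Configuration B (φ=+3.6°):
Solar longitude: λ_s = 360° × (249 − 239)/842.30 = 4.274°.
sin δ = sin 78.50° × sin 4.274° = 0.07303, so δ = +4.188°.
cos H₀ = −tan(+3.6°) tan(+4.188°) = -0.0046, H₀ = 1.5754 rad.
Bracket: H₀ sin φ sin δ + cos φ cos δ sin H₀ = 1.5754×0.06279×0.07303 + 0.99803×0.99733×0.99999 = 0.007224 + 0.995355 = 1.002579.
Q̄ = (S₀/π) × [bracket] = (2895/π) × 1.002579 = 923.88 W/m².
Ratio Q̄_A / Q̄_B = 909.92 / 923.88 = 0.9849.

Q̄_A / Q̄_B ≈ 0.985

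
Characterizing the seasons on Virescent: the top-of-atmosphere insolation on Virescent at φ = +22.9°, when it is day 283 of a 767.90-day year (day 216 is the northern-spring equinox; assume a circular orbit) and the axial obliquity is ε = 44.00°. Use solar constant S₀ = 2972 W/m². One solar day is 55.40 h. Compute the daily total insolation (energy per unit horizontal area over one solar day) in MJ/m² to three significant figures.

206 MJ/m²

Solar longitude: λ_s = 360° × (283 − 216)/767.90 = 31.410°.
sin δ = sin 44.00° × sin 31.410° = 0.36203, so δ = +21.225°.
cos H₀ = −tan(+22.9°) tan(+21.225°) = -0.1641, H₀ = 1.7356 rad.
Bracket: H₀ sin φ sin δ + cos φ cos δ sin H₀ = 1.7356×0.38912×0.36203 + 0.92119×0.93217×0.98645 = 0.244499 + 0.847070 = 1.091569.
Q̄ = (S₀/π) × [bracket] = (2972/π) × 1.091569 = 1032.6 W/m².
Daily total = Q̄ × 55.40 h × 3600 s/h = 1032.6 × 55.40 × 3600 / 10⁶ = 205.9 MJ/m².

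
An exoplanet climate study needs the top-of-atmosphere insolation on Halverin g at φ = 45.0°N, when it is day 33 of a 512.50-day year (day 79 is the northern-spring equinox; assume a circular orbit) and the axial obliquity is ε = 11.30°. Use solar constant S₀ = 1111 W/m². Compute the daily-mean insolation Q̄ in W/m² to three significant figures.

Q̄ ≈ 209 W/m²

Solar longitude: λ_s = 360° × (33 − 79)/512.50 = -32.312°, i.e. -32.312° + 360° = 327.688°.
sin δ = sin 11.30° × sin 327.688° = -0.10474, so δ = -6.012°.
cos H₀ = −tan(+45.0°) tan(-6.012°) = 0.1053, H₀ = 1.4653 rad.
Bracket: H₀ sin φ sin δ + cos φ cos δ sin H₀ = 1.4653×0.70711×-0.10474 + 0.70711×0.99450×0.99444 = -0.108524 + 0.699311 = 0.590787.
Q̄ = (S₀/π) × [bracket] = (1111/π) × 0.590787 = 208.9 W/m².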